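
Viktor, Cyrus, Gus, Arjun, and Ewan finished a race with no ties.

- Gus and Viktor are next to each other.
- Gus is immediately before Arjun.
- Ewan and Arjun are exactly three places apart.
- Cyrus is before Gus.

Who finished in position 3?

With clues 1–2, Cyrus and Ewan are ruled out for place 3.
With clues 1–3, Arjun is ruled out for place 3.
With clues 1–4, Gus is ruled out for place 3.
So place 3 is Viktor.

Viktor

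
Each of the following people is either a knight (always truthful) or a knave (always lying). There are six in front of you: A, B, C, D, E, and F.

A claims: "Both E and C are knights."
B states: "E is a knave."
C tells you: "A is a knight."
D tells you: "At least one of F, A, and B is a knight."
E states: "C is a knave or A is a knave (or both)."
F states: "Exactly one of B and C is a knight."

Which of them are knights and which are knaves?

Consider A. Suppose A is a knight.
Then no assignment of the remaining roles makes every statement match its speaker's type — contradiction.
So A is a knave.
With that fixed, C's statement is false, so C is a knave.
With that fixed, E's statement is true, so E is a knight.
With that fixed, B's statement is false, so B is a knave.
With that fixed, F's statement is false, so F is a knave.
With that fixed, D's statement is false, so D is a knave.

A: knave, B: knave, C: knave, D: knave, E: knight, F: knave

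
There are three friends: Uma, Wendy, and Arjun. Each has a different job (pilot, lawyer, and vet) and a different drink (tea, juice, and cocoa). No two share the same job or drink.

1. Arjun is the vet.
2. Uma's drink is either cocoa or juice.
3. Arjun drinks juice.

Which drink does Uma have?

cocoa

With clues 1–2, tea is impossible for Uma's drink.
With clues 1–3, juice is impossible for Uma's drink.
That leaves cocoa.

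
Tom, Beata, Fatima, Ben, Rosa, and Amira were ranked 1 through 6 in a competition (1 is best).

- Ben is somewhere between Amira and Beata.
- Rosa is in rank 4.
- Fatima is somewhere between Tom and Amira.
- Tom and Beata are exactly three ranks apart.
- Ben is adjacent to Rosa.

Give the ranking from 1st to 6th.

From clue 1: Ben is in {2,3,4,5}.
From clues 1–2: Rosa → rank 4.
From clues 1–3: Fatima is in {2,3,5}.
From clues 1–4: Amira → rank 1.
From clues 1–5: Fatima → rank 2, Tom → rank 3, Ben → rank 5, Beata → rank 6.

Amira, Fatima, Tom, Rosa, Ben, Beata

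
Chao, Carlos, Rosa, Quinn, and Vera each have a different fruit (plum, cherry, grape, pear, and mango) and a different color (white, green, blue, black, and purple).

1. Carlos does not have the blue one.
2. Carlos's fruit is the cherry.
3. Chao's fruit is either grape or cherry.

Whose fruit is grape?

With clues 1–2, Carlos is impossible for the one with fruit grape.
With clues 1–3, Quinn, Rosa, and Vera are impossible for the one with fruit grape.
That leaves Chao.

Chao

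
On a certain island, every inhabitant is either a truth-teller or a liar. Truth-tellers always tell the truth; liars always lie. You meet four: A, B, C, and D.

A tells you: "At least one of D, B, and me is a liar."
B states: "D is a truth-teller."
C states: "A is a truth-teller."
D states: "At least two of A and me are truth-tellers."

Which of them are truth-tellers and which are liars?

A: truth-teller, B: liar, C: truth-teller, D: liar

Consider A. Suppose A is a liar.
Then A's own statement would have to be false, but it can't be — contradiction.
So A is a truth-teller.
With that fixed, C's statement is true, so C is a truth-teller.
Consider B. Suppose B is a truth-teller.
Then no assignment of the remaining roles makes every statement match its speaker's type — contradiction.
So B is a liar.
Consider D. Suppose D is a truth-teller.
Then B's statement comes out true, contradicting B being a liar.
So D is a liar.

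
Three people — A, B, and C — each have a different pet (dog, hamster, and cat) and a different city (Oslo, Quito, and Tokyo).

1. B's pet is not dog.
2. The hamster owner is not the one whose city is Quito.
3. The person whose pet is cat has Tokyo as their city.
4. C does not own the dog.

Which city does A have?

With clues 1–4, Oslo and Tokyo are impossible for A's city.
That leaves Quito.

Quito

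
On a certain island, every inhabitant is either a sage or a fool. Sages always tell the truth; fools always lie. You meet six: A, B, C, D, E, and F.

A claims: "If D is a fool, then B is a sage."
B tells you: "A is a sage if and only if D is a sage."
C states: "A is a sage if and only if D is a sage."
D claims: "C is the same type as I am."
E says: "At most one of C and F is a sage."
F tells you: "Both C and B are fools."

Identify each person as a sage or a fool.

A: sage, B: sage, C: sage, D: sage, E: sage, F: fool

Consider A. Suppose A is a fool.
Then no assignment of the remaining roles makes every statement match its speaker's type — contradiction.
So A is a sage.
Consider B. Suppose B is a fool.
Then no assignment of the remaining roles makes every statement match its speaker's type — contradiction.
So B is a sage.
With that fixed, F's statement is false, so F is a fool.
With that fixed, E's statement is true, so E is a sage.
Consider C. Suppose C is a fool.
Then whichever role D has, D's statement has the wrong truth value — contradiction.
So C is a sage.
Consider D. Suppose D is a fool.
Then B's statement comes out false, contradicting B being a sage.
So D is a sage.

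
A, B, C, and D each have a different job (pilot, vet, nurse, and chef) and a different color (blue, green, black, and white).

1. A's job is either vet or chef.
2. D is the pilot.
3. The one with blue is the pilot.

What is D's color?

blue

With clues 1–3, black, green, and white are impossible for D's color.
That leaves blue.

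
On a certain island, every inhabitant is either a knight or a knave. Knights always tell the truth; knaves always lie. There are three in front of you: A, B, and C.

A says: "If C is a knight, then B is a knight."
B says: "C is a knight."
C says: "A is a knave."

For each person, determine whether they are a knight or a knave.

A: knight, B: knave, C: knave

Consider A. Suppose A is a knave.
Then no assignment of the remaining roles makes every statement match its speaker's type — contradiction.
So A is a knight.
With that fixed, C's statement is false, so C is a knave.
With that fixed, B's statement is false, so B is a knave.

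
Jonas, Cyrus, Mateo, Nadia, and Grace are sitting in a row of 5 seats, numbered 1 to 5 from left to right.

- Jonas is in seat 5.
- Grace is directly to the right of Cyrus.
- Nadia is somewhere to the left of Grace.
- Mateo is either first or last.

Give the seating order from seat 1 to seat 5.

From clue 1: Jonas → seat 5.
From clues 1–2: Cyrus is in {1,2,3}.
From clues 1–3: Cyrus is in {2,3}.
From clues 1–4: Mateo → seat 1, Nadia → seat 2, Cyrus → seat 3, Grace → seat 4.

Mateo, Nadia, Cyrus, Grace, Jonas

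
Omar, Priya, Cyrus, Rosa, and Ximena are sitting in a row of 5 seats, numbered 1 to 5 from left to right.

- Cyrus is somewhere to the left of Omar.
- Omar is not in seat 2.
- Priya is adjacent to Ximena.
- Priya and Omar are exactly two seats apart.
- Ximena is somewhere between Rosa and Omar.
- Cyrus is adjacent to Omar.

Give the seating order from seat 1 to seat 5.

Rosa, Ximena, Priya, Cyrus, Omar

From clue 1: Omar is in {2,3,4,5}.
From clues 1–2: Omar is in {3,4,5}.
From clues 1–5: Priya → seat 3, Omar → seat 5.
From clues 1–6: Rosa → seat 1, Ximena → seat 2, Cyrus → seat 4.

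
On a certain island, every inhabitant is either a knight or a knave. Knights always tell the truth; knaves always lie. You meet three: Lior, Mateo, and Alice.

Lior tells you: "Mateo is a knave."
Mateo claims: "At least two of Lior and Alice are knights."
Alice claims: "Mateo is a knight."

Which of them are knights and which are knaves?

Consider Lior. Suppose Lior is a knave.
Then no assignment of the remaining roles makes every statement match its speaker's type — contradiction.
So Lior is a knight.
Consider Mateo. Suppose Mateo is a knight.
Then Lior's statement comes out false, contradicting Lior being a knight.
So Mateo is a knave.
With that fixed, Alice's statement is false, so Alice is a knave.

Lior: knight, Mateo: knave, Alice: knave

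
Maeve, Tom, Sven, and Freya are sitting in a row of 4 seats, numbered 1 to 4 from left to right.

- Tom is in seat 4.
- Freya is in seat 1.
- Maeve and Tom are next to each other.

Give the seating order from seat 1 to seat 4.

From clue 1: Tom → seat 4.
From clues 1–2: Freya → seat 1.
From clues 1–3: Sven → seat 2, Maeve → seat 3.

Freya, Sven, Maeve, Tom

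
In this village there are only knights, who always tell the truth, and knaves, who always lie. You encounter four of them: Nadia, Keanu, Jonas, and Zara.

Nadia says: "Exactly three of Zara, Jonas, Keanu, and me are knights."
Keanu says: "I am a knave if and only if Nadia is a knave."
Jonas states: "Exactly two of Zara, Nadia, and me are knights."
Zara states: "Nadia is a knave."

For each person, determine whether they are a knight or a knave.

Consider Nadia. Suppose Nadia is a knave.
Then whichever role Keanu has, Keanu's statement has the wrong truth value — contradiction.
So Nadia is a knight.
With that fixed, Zara's statement is false, so Zara is a knave.
Consider Keanu. Suppose Keanu is a knave.
Then Nadia's statement comes out false, contradicting Nadia being a knight.
So Keanu is a knight.
Consider Jonas. Suppose Jonas is a knave.
Then Nadia's statement comes out false, contradicting Nadia being a knight.
So Jonas is a knight.

Nadia: knight, Keanu: knight, Jonas: knight, Zara: knave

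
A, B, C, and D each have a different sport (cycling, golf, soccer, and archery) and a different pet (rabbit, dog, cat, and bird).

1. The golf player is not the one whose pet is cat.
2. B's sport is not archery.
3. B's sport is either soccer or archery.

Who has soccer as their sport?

With clues 1–3, A, C, and D are impossible for the one with sport soccer.
That leaves B.

B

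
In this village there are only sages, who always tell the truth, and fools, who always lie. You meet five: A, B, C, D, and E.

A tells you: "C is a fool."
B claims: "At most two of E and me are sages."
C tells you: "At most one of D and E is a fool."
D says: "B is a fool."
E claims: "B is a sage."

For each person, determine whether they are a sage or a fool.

Regardless of anyone's role, B's statement is true, so B is a sage.
With that fixed, D's statement is false, so D is a fool.
With that fixed, E's statement is true, so E is a sage.
With that fixed, C's statement is true, so C is a sage.
With that fixed, A's statement is false, so A is a fool.

A: fool, B: sage, C: sage, D: fool, E: sage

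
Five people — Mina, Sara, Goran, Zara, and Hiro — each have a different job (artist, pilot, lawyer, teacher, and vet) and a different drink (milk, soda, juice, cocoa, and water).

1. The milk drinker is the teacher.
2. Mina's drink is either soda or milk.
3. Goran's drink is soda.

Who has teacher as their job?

Mina

With clues 1–3, Goran, Hiro, Sara, and Zara are impossible for the one with job teacher.
That leaves Mina.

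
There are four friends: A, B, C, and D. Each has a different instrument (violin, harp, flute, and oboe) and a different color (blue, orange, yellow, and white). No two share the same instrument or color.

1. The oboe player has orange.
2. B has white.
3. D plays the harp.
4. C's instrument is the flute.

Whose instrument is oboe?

With clues 1–2, B is impossible for the one with instrument oboe.
With clues 1–3, D is impossible for the one with instrument oboe.
With clues 1–4, C is impossible for the one with instrument oboe.
That leaves A.

A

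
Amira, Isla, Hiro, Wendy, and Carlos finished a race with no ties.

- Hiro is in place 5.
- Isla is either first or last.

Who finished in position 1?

With clue 1, Hiro is ruled out for place 1.
With clues 1–2, Amira, Carlos, and Wendy are ruled out for place 1.
So place 1 is Isla.

Isla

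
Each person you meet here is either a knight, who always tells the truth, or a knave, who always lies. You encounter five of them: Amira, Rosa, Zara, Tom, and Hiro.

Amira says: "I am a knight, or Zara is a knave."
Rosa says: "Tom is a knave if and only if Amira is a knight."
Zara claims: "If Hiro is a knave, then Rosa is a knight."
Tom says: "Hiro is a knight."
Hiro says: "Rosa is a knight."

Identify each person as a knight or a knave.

Amira: knave, Rosa: knight, Zara: knight, Tom: knight, Hiro: knight

Consider Amira. Suppose Amira is a knight.
Then no assignment of the remaining roles makes every statement match its speaker's type — contradiction.
So Amira is a knave.
Consider Rosa. Suppose Rosa is a knave.
Then no assignment of the remaining roles makes every statement match its speaker's type — contradiction.
So Rosa is a knight.
With that fixed, Zara's statement is true, so Zara is a knight.
With that fixed, Hiro's statement is true, so Hiro is a knight.
With that fixed, Tom's statement is true, so Tom is a knight.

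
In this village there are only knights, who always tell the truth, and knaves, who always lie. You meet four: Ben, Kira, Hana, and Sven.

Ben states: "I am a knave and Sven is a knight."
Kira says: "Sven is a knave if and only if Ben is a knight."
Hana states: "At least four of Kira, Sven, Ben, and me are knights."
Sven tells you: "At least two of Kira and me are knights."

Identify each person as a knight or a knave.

Consider Ben. Suppose Ben is a knight.
Then Ben's own statement would have to be true, but it can't be — contradiction.
So Ben is a knave.
With that fixed, Hana's statement is false, so Hana is a knave.
Consider Kira. Suppose Kira is a knight.
Then no assignment of the remaining roles makes every statement match its speaker's type — contradiction.
So Kira is a knave.
With that fixed, Sven's statement is false, so Sven is a knave.

Ben: knave, Kira: knave, Hana: knave, Sven: knave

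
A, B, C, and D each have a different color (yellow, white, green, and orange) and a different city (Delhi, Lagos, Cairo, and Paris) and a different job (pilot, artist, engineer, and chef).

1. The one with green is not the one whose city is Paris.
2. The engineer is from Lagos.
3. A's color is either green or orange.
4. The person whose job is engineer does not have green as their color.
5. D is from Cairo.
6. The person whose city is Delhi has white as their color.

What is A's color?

With clues 1–3, white and yellow are impossible for A's color.
With clues 1–6, green is impossible for A's color.
That leaves orange.

orange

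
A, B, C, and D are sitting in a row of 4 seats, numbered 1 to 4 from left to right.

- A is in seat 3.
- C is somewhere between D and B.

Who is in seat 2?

C

With clue 1, A is ruled out for seat 2.
With clues 1–2, B and D are ruled out for seat 2.
So seat 2 is C.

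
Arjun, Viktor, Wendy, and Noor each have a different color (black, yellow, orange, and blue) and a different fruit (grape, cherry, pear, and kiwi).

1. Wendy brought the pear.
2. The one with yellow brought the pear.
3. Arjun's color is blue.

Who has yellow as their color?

With clues 1–2, Arjun, Noor, and Viktor are impossible for the one with color yellow.
That leaves Wendy.

Wendy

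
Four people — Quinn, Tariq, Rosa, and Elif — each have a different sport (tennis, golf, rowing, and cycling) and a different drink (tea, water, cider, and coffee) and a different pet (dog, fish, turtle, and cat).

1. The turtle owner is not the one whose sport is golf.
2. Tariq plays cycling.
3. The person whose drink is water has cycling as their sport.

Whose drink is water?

Tariq

With clues 1–3, Elif, Quinn, and Rosa are impossible for the one with drink water.
That leaves Tariq.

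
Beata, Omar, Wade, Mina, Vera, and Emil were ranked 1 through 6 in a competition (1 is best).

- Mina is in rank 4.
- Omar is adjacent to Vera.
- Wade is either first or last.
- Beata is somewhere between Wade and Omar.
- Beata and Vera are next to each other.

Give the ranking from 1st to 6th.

Omar, Vera, Beata, Mina, Emil, Wade

From clue 1: Mina → rank 4.
From clues 1–2: Beata is in {1,2,3,5,6}.
From clues 1–3: Wade is in {1,6}.
From clues 1–5: Omar → rank 1, Vera → rank 2, Beata → rank 3, Emil → rank 5, Wade → rank 6.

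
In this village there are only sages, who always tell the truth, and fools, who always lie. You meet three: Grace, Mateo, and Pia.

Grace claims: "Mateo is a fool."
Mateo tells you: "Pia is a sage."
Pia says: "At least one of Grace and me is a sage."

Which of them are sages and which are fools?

Consider Grace. Suppose Grace is a sage.
Then no assignment of the remaining roles makes every statement match its speaker's type — contradiction.
So Grace is a fool.
Consider Mateo. Suppose Mateo is a fool.
Then Grace's statement comes out true, contradicting Grace being a fool.
So Mateo is a sage.
Consider Pia. Suppose Pia is a fool.
Then Mateo's statement comes out false, contradicting Mateo being a sage.
So Pia is a sage.

Grace: fool, Mateo: sage, Pia: sage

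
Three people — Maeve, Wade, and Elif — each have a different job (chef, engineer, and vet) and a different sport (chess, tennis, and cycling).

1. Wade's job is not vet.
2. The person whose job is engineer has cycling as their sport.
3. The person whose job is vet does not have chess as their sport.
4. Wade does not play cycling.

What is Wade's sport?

chess

With clues 1–3, tennis is impossible for Wade's sport.
With clues 1–4, cycling is impossible for Wade's sport.
That leaves chess.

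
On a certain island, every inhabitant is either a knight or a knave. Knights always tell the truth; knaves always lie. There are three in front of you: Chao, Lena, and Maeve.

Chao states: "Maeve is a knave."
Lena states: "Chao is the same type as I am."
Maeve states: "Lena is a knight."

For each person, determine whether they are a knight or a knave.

Chao: knight, Lena: knave, Maeve: knave

Consider Chao. Suppose Chao is a knave.
Then whichever role Lena has, Lena's statement has the wrong truth value — contradiction.
So Chao is a knight.
Consider Lena. Suppose Lena is a knight.
Then no assignment of the remaining roles makes every statement match its speaker's type — contradiction.
So Lena is a knave.
With that fixed, Maeve's statement is false, so Maeve is a knave.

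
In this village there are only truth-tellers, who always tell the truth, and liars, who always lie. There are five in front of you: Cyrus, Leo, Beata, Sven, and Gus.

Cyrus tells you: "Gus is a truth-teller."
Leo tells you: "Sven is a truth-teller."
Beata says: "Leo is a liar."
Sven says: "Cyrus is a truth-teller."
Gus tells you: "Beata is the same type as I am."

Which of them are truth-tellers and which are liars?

Cyrus: liar, Leo: liar, Beata: truth-teller, Sven: liar, Gus: liar

Consider Cyrus. Suppose Cyrus is a truth-teller.
Then no assignment of the remaining roles makes every statement match its speaker's type — contradiction.
So Cyrus is a liar.
With that fixed, Sven's statement is false, so Sven is a liar.
With that fixed, Leo's statement is false, so Leo is a liar.
With that fixed, Beata's statement is true, so Beata is a truth-teller.
Consider Gus. Suppose Gus is a truth-teller.
Then Cyrus's statement comes out true, contradicting Cyrus being a liar.
So Gus is a liar.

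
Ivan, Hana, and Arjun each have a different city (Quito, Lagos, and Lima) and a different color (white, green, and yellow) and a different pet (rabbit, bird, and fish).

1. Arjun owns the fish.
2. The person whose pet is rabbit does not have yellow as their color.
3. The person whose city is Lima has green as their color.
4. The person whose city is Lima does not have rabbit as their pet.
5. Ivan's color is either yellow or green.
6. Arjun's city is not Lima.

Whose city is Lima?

With clues 1–5, Hana is impossible for the one with city Lima.
With clues 1–6, Arjun is impossible for the one with city Lima.
That leaves Ivan.

Ivan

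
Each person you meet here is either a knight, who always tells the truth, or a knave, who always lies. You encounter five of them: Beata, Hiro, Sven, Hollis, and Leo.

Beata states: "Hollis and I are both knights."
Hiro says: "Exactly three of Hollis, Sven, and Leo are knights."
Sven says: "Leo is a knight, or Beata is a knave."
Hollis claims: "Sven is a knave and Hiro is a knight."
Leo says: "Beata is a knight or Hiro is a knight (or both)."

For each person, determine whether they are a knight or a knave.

Beata: knave, Hiro: knave, Sven: knight, Hollis: knave, Leo: knave

Consider Beata. Suppose Beata is a knight.
Then no assignment of the remaining roles makes every statement match its speaker's type — contradiction.
So Beata is a knave.
With that fixed, Sven's statement is true, so Sven is a knight.
With that fixed, Hollis's statement is false, so Hollis is a knave.
With that fixed, Hiro's statement is false, so Hiro is a knave.
With that fixed, Leo's statement is false, so Leo is a knave.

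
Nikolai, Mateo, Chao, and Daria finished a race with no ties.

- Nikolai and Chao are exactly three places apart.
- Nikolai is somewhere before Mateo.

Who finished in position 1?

Nikolai

With clue 1, Daria and Mateo are ruled out for place 1.
With clues 1–2, Chao is ruled out for place 1.
So place 1 is Nikolai.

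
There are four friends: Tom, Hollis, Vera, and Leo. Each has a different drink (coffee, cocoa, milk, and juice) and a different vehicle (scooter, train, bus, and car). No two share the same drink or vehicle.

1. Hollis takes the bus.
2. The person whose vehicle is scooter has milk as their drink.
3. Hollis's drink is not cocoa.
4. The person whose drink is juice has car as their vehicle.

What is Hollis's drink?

coffee

With clues 1–2, milk is impossible for Hollis's drink.
With clues 1–3, cocoa is impossible for Hollis's drink.
With clues 1–4, juice is impossible for Hollis's drink.
That leaves coffee.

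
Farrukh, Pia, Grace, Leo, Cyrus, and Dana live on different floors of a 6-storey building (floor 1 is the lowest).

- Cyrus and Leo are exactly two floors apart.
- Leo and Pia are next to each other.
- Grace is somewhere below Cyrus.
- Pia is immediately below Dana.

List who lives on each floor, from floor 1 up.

Grace, Cyrus, Farrukh, Leo, Pia, Dana

From clues 1–3: Grace is in {1,2,3,4,5}.
From clues 1–4: Grace → floor 1, Cyrus → floor 2, Farrukh → floor 3, Leo → floor 4, Pia → floor 5, Dana → floor 6.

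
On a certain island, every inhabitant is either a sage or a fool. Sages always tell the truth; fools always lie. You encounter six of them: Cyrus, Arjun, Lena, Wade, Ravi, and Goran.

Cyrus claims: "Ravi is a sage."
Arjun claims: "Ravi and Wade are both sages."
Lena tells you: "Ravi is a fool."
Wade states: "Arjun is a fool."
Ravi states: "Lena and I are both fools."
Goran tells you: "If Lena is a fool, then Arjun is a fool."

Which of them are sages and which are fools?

Consider Cyrus. Suppose Cyrus is a sage.
Then no assignment of the remaining roles makes every statement match its speaker's type — contradiction.
So Cyrus is a fool.
Consider Arjun. Suppose Arjun is a sage.
Then no assignment of the remaining roles makes every statement match its speaker's type — contradiction.
So Arjun is a fool.
With that fixed, Wade's statement is true, so Wade is a sage.
With that fixed, Goran's statement is true, so Goran is a sage.
Consider Lena. Suppose Lena is a fool.
Then whichever role Ravi has, Ravi's statement has the wrong truth value — contradiction.
So Lena is a sage.
With that fixed, Ravi's statement is false, so Ravi is a fool.

Cyrus: fool, Arjun: fool, Lena: sage, Wade: sage, Ravi: fool, Goran: sage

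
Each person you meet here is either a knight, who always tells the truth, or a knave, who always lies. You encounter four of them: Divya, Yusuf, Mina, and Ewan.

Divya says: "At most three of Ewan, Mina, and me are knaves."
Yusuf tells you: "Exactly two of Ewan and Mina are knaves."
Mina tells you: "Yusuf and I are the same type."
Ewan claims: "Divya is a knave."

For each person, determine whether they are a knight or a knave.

Regardless of anyone's role, Divya's statement is true, so Divya is a knight.
With that fixed, Ewan's statement is false, so Ewan is a knave.
Consider Yusuf. Suppose Yusuf is a knave.
Then whichever role Mina has, Mina's statement has the wrong truth value — contradiction.
So Yusuf is a knight.
Consider Mina. Suppose Mina is a knight.
Then Yusuf's statement comes out false, contradicting Yusuf being a knight.
So Mina is a knave.

Divya: knight, Yusuf: knight, Mina: knave, Ewan: knave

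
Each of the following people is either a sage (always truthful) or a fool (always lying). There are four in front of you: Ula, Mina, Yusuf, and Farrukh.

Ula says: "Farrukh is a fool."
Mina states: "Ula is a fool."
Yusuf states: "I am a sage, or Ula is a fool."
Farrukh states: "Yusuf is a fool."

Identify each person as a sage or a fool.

Ula: sage, Mina: fool, Yusuf: sage, Farrukh: fool

Consider Ula. Suppose Ula is a fool.
Then no assignment of the remaining roles makes every statement match its speaker's type — contradiction.
So Ula is a sage.
With that fixed, Mina's statement is false, so Mina is a fool.
Consider Yusuf. Suppose Yusuf is a fool.
Then no assignment of the remaining roles makes every statement match its speaker's type — contradiction.
So Yusuf is a sage.
With that fixed, Farrukh's statement is false, so Farrukh is a fool.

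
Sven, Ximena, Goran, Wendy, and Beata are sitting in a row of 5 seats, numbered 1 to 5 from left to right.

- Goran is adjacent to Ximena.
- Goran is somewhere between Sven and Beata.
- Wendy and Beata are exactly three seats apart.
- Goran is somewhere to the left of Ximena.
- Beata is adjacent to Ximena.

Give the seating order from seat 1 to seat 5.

Sven, Wendy, Goran, Ximena, Beata

From clues 1–2: Ximena is in {2,3,4}.
From clues 1–3: Sven is in {1,5}.
From clues 1–5: Sven → seat 1, Wendy → seat 2, Goran → seat 3, Ximena → seat 4, Beata → seat 5.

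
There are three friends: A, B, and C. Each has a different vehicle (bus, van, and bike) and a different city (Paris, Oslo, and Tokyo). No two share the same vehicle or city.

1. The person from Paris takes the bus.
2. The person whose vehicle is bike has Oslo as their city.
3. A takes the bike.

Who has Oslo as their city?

With clues 1–3, B and C are impossible for the one with city Oslo.
That leaves A.

A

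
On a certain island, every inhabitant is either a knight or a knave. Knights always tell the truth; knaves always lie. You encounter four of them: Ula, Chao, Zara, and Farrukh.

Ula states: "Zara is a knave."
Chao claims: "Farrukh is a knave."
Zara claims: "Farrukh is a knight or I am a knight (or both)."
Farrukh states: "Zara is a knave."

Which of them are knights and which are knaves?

Consider Ula. Suppose Ula is a knight.
Then no assignment of the remaining roles makes every statement match its speaker's type — contradiction.
So Ula is a knave.
Consider Chao. Suppose Chao is a knave.
Then no assignment of the remaining roles makes every statement match its speaker's type — contradiction.
So Chao is a knight.
Consider Zara. Suppose Zara is a knave.
Then Ula's statement comes out true, contradicting Ula being a knave.
So Zara is a knight.
With that fixed, Farrukh's statement is false, so Farrukh is a knave.

Ula: knave, Chao: knight, Zara: knight, Farrukh: knave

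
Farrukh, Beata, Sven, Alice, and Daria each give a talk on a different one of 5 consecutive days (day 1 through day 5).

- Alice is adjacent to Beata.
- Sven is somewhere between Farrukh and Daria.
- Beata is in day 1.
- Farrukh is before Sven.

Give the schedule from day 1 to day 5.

From clues 1–2: Sven is in {2,4}.
From clues 1–3: Beata → day 1, Alice → day 2, Sven → day 4.
From clues 1–4: Farrukh → day 3, Daria → day 5.

Beata, Alice, Farrukh, Sven, Daria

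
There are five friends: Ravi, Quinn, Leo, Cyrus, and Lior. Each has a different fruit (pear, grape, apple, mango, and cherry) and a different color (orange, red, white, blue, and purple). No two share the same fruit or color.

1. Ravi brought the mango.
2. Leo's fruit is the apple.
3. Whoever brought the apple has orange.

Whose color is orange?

Leo

With clues 1–3, Cyrus, Lior, Quinn, and Ravi are impossible for the one with color orange.
That leaves Leo.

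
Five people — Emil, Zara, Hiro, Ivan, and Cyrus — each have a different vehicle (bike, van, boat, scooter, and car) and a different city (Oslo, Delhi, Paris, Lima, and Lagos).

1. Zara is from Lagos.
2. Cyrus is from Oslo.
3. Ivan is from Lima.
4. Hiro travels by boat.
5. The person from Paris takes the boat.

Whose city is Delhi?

Clue 1 rules out Zara for the one with city Delhi.
With clues 1–2, Cyrus is impossible for the one with city Delhi.
With clues 1–3, Ivan is impossible for the one with city Delhi.
With clues 1–5, Hiro is impossible for the one with city Delhi.
That leaves Emil.

Emil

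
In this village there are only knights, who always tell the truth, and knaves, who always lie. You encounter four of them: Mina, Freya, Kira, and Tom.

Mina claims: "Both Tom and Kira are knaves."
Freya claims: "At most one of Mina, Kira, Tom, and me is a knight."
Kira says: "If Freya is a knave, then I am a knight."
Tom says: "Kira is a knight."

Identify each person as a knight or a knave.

Mina: knave, Freya: knave, Kira: knight, Tom: knight

Consider Mina. Suppose Mina is a knight.
Then no assignment of the remaining roles makes every statement match its speaker's type — contradiction.
So Mina is a knave.
Consider Freya. Suppose Freya is a knight.
Then no assignment of the remaining roles makes every statement match its speaker's type — contradiction.
So Freya is a knave.
Consider Kira. Suppose Kira is a knave.
Then Freya's statement comes out true, contradicting Freya being a knave.
So Kira is a knight.
With that fixed, Tom's statement is true, so Tom is a knight.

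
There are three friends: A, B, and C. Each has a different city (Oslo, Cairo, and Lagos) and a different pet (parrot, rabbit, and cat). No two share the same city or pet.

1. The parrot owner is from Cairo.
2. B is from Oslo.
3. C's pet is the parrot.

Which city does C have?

Cairo

With clues 1–2, Oslo is impossible for C's city.
With clues 1–3, Lagos is impossible for C's city.
That leaves Cairo.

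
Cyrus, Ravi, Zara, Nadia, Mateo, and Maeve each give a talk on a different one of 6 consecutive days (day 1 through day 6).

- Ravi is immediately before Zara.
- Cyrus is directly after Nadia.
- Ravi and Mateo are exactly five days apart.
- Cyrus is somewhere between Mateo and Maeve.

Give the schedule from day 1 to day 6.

From clue 1: Ravi is in {1,2,3,4,5}.
From clues 1–2: Cyrus is in {2,3,4,5,6}.
From clues 1–3: Ravi → day 1, Zara → day 2, Mateo → day 6.
From clues 1–4: Maeve → day 3, Nadia → day 4, Cyrus → day 5.

Ravi, Zara, Maeve, Nadia, Cyrus, Mateo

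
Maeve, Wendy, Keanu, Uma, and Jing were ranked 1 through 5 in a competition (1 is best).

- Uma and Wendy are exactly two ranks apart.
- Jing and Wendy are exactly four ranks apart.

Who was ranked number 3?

With clues 1–2, Jing, Keanu, Maeve, and Wendy are ruled out for rank 3.
So rank 3 is Uma.

Uma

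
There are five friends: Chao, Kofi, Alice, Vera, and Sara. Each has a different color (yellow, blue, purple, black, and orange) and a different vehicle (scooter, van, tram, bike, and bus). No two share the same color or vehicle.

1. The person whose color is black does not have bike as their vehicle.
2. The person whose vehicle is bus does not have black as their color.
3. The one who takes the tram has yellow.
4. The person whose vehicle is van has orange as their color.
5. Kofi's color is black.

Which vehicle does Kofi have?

With clues 1–5, bike, bus, tram, and van are impossible for Kofi's vehicle.
That leaves scooter.

scooter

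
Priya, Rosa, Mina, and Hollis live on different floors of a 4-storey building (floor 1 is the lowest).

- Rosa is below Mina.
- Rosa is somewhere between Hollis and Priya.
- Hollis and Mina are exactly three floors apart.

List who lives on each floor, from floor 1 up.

From clue 1: Rosa is in {1,2,3}.
From clues 1–2: Rosa → floor 2.
From clues 1–3: Hollis → floor 1, Priya → floor 3, Mina → floor 4.

Hollis, Rosa, Priya, Mina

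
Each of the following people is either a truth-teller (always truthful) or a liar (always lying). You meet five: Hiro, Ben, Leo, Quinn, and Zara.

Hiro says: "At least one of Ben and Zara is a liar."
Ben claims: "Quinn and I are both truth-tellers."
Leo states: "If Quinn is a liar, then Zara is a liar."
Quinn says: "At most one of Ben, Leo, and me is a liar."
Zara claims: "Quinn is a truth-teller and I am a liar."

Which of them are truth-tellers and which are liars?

Hiro: truth-teller, Ben: liar, Leo: truth-teller, Quinn: liar, Zara: liar

Consider Hiro. Suppose Hiro is a liar.
Then no assignment of the remaining roles makes every statement match its speaker's type — contradiction.
So Hiro is a truth-teller.
Consider Ben. Suppose Ben is a truth-teller.
Then no assignment of the remaining roles makes every statement match its speaker's type — contradiction.
So Ben is a liar.
Consider Leo. Suppose Leo is a liar.
Then no assignment of the remaining roles makes every statement match its speaker's type — contradiction.
So Leo is a truth-teller.
Consider Quinn. Suppose Quinn is a truth-teller.
Then whichever role Zara has, Zara's statement has the wrong truth value — contradiction.
So Quinn is a liar.
With that fixed, Zara's statement is false, so Zara is a liar.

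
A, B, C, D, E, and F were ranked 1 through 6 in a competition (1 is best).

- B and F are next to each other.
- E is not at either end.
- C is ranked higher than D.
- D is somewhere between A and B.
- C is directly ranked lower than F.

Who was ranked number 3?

With clues 1–5, A, B, D, E, and F are ruled out for rank 3.
So rank 3 is C.

C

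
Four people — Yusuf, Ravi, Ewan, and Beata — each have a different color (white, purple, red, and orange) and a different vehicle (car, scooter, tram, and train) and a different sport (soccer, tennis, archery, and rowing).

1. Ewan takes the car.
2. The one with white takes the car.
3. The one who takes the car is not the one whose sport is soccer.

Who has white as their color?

With clues 1–2, Beata, Ravi, and Yusuf are impossible for the one with color white.
That leaves Ewan.

Ewan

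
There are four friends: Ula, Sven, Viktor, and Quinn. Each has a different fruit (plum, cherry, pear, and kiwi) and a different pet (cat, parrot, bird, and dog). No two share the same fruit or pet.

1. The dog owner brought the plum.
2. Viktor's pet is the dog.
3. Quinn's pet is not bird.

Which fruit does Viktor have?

With clues 1–2, cherry, kiwi, and pear are impossible for Viktor's fruit.
That leaves plum.

plum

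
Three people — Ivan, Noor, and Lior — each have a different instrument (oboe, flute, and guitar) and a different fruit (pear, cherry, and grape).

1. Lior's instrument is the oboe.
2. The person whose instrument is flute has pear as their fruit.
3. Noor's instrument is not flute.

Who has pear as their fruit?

With clues 1–2, Lior is impossible for the one with fruit pear.
With clues 1–3, Noor is impossible for the one with fruit pear.
That leaves Ivan.

Ivan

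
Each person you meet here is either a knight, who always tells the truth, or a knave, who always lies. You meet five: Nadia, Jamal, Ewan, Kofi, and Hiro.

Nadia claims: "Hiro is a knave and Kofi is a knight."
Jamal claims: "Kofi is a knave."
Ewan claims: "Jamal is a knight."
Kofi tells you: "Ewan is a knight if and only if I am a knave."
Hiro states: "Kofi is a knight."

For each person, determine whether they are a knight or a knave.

Consider Nadia. Suppose Nadia is a knight.
Then no assignment of the remaining roles makes every statement match its speaker's type — contradiction.
So Nadia is a knave.
Consider Jamal. Suppose Jamal is a knight.
Then no assignment of the remaining roles makes every statement match its speaker's type — contradiction.
So Jamal is a knave.
With that fixed, Ewan's statement is false, so Ewan is a knave.
Consider Kofi. Suppose Kofi is a knave.
Then Jamal's statement comes out true, contradicting Jamal being a knave.
So Kofi is a knight.
With that fixed, Hiro's statement is true, so Hiro is a knight.

Nadia: knave, Jamal: knave, Ewan: knave, Kofi: knight, Hiro: knight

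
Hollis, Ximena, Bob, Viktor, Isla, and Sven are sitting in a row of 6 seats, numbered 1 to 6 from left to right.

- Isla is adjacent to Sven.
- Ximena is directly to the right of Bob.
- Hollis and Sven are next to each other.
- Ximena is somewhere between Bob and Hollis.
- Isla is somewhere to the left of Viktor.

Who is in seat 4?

With clues 1–3, Ximena is ruled out for seat 4.
With clues 1–4, Bob and Viktor are ruled out for seat 4.
With clues 1–5, Hollis and Isla are ruled out for seat 4.
So seat 4 is Sven.

Sven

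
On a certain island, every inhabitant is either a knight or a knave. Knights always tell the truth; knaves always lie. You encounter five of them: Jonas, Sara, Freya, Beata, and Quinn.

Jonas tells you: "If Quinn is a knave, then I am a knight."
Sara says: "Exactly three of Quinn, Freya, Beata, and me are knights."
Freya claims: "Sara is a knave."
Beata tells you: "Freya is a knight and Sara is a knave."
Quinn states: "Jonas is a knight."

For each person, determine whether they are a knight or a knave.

Jonas: knave, Sara: knave, Freya: knight, Beata: knight, Quinn: knave

Consider Jonas. Suppose Jonas is a knight.
Then no assignment of the remaining roles makes every statement match its speaker's type — contradiction.
So Jonas is a knave.
With that fixed, Quinn's statement is false, so Quinn is a knave.
Consider Sara. Suppose Sara is a knight.
Then no assignment of the remaining roles makes every statement match its speaker's type — contradiction.
So Sara is a knave.
With that fixed, Freya's statement is true, so Freya is a knight.
With that fixed, Beata's statement is true, so Beata is a knight.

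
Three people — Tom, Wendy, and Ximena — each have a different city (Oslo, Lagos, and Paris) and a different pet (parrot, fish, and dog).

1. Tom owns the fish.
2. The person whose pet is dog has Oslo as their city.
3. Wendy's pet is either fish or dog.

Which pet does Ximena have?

parrot

Clue 1 rules out fish for Ximena's pet.
With clues 1–3, dog is impossible for Ximena's pet.
That leaves parrot.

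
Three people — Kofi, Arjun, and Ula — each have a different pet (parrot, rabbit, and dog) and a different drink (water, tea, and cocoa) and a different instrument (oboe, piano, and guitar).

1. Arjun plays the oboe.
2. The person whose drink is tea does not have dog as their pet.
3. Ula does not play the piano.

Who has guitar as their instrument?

Ula

Clue 1 rules out Arjun for the one with instrument guitar.
With clues 1–3, Kofi is impossible for the one with instrument guitar.
That leaves Ula.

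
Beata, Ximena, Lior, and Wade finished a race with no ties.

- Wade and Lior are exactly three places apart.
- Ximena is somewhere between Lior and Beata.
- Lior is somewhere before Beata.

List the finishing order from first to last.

From clue 1: Beata is in {2,3}.
From clues 1–3: Lior → place 1, Ximena → place 2, Beata → place 3, Wade → place 4.

Lior, Ximena, Beata, Wade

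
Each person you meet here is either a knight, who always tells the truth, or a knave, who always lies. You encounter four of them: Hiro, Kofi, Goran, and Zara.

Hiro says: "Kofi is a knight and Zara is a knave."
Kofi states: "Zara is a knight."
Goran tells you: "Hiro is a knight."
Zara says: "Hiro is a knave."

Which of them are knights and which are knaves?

Consider Hiro. Suppose Hiro is a knight.
Then no assignment of the remaining roles makes every statement match its speaker's type — contradiction.
So Hiro is a knave.
With that fixed, Goran's statement is false, so Goran is a knave.
With that fixed, Zara's statement is true, so Zara is a knight.
With that fixed, Kofi's statement is true, so Kofi is a knight.

Hiro: knave, Kofi: knight, Goran: knave, Zara: knight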